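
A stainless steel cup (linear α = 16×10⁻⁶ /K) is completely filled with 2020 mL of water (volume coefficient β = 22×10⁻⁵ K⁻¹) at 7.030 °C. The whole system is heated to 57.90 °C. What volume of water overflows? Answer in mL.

The cup also expands: β_container ≈ 3α = 4.8×10⁻⁵ /K
Net overflow = V₀(β_liq − 3α_cont)ΔT
β − 3α = 2.20×10⁻⁴ − 4.8×10⁻⁵ = 1.72×10⁻⁴ /K; ΔT = 50.870 K
ΔV = 2020 × 1.72×10⁻⁴ × 50.870 = 17.7 mL

17.7 mL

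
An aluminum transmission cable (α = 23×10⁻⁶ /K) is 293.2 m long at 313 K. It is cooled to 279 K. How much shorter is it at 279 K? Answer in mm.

ΔL = 229 mm

|ΔT| = |279 − 313| = 34 K
ΔL = αL₀ΔT = (23×10⁻⁶)(293.2)(34) = 2.29×10⁻¹ m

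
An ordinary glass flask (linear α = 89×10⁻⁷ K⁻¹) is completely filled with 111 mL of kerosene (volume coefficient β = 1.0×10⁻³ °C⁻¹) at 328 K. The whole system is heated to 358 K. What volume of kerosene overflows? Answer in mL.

The flask also expands: β_container ≈ 3α = 2.67×10⁻⁵ /K
Net overflow = V₀(β_liq − 3α_cont)ΔT
β − 3α = 1.00×10⁻³ − 2.67×10⁻⁵ = 9.733×10⁻⁴ /K; ΔT = 30 K
ΔV = 111 × 9.733×10⁻⁴ × 30 = 3.24 mL

3.24 mL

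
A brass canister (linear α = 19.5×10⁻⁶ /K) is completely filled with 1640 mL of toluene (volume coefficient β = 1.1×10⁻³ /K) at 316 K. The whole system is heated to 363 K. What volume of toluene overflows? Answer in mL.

80.3 mL

The canister also expands: β_container ≈ 3α = 5.85×10⁻⁵ /K
Net overflow = V₀(β_liq − 3α_cont)ΔT
β − 3α = 1.10×10⁻³ − 5.85×10⁻⁵ = 1.0415×10⁻³ /K; ΔT = 47 K
ΔV = 1640 × 1.0415×10⁻³ × 47 = 80.3 mL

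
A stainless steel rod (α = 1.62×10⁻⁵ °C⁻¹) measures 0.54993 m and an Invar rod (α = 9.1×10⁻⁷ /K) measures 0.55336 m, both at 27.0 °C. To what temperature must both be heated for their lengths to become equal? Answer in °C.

Equal length when α₁L₁ΔT − α₂L₂ΔT = L₂ − L₁ = 3.43×10⁻³ m
α₁L₁ = 8.908866×10⁻⁶, α₂L₂ = 5.035576×10⁻⁷ → Δ(αL) = 8.4053084×10⁻⁶ m/K
ΔT = 3.43×10⁻³ / 8.4053084×10⁻⁶ = 408.075 K, so T = 27.0 + 408.075 = 435.075 °C

T = 435.1 °C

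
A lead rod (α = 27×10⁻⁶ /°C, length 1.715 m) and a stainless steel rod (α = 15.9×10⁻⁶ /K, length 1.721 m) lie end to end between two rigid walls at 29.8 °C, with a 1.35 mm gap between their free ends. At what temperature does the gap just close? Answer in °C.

T = 48.1 °C

α₁L₁ = 4.6305×10⁻⁵ m/K, α₂L₂ = 2.73639×10⁻⁵ m/K → total 7.36689×10⁻⁵ m/K
ΔT = g/(α₁L₁+α₂L₂) = 1.35×10⁻³ / 7.36689×10⁻⁵ = 18.325 K
T = 29.8 + 18.325 = 48.125 °C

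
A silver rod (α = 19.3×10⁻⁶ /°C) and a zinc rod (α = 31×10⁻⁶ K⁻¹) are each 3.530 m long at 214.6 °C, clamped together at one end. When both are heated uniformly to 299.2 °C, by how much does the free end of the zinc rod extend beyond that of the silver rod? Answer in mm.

3.49 mm

ΔT = 84.6 K
silver: ΔL = 19.3×10⁻⁶ × 3.530 m × 84.6 = 5.7637×10⁻³ m = 5.7637 mm
zinc: ΔL = 31×10⁻⁶ × 3.530 m × 84.6 = 9.2578×10⁻³ m = 9.2578 mm
difference = 9.2578 − 5.7637 = 3.4941 mm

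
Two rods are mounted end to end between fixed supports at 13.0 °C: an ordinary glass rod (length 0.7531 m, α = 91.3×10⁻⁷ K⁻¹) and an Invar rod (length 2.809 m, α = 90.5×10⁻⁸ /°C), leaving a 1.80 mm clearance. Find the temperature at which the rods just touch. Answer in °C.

T = 204 °C

Gap closes when ΔL₁ + ΔL₂ = 1.80 mm = 1.80×10⁻³ m
(α₁L₁ + α₂L₂)ΔT = g
α₁L₁ + α₂L₂ = 91.3×10⁻⁷×0.7531 + 90.5×10⁻⁸×2.809 = 9.417948×10⁻⁶ m/K
ΔT = 1.80×10⁻³ / 9.417948×10⁻⁶ = 191.12 K
T = 13.0 + 191.12 = 204.12 °C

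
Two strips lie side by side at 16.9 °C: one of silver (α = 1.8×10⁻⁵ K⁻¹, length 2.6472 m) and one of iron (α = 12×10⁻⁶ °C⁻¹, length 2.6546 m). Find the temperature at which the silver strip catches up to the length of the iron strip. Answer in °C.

T = 485.4 °C

Equal length when α₁L₁ΔT − α₂L₂ΔT = L₂ − L₁ = 7.40×10⁻³ m
α₁L₁ = 4.76496×10⁻⁵, α₂L₂ = 3.18552×10⁻⁵ → Δ(αL) = 1.57944×10⁻⁵ m/K
ΔT = 7.40×10⁻³ / 1.57944×10⁻⁵ = 468.520 K, so T = 16.9 + 468.520 = 485.420 °C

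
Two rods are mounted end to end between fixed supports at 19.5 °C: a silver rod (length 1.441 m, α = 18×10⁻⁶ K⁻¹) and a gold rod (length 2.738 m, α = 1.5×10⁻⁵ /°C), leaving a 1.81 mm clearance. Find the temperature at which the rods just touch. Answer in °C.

α₁L₁ = 2.5938×10⁻⁵ m/K, α₂L₂ = 4.107×10⁻⁵ m/K → total 6.7008×10⁻⁵ m/K
ΔT = g/(α₁L₁+α₂L₂) = 1.81×10⁻³ / 6.7008×10⁻⁵ = 27.012 K
T = 19.5 + 27.012 = 46.512 °C

T = 46.5 °C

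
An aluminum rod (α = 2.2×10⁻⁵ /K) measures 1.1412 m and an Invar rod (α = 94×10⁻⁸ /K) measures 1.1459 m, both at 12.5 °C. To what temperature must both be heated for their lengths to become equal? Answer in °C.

T = 208.1 °C

L₁(1 + α₁ΔT) = L₂(1 + α₂ΔT) ⇒ ΔT = (L₂ − L₁)/(α₁L₁ − α₂L₂)
L₂ − L₁ = 1.1459 − 1.1412 = 4.70×10⁻³ m
α₁L₁ − α₂L₂ = 2.2×10⁻⁵×1.1412 − 94×10⁻⁸×1.1459 = 2.4029254×10⁻⁵ m/K
ΔT = 4.70×10⁻³ / 2.4029254×10⁻⁵ = 195.595 K
T = 12.5 + 195.595 = 208.095 °C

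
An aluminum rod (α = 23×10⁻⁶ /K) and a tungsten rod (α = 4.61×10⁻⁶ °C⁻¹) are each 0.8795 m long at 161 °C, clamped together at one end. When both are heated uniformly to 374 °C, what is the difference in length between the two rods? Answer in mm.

3.45 mm

ΔT = 213 K
aluminum: ΔL = 23×10⁻⁶ × 0.8795 m × 213 = 4.3087×10⁻³ m = 4.3087 mm
tungsten: ΔL = 4.61×10⁻⁶ × 0.8795 m × 213 = 8.6361×10⁻⁴ m = 0.86361 mm
difference = 4.3087 − 0.86361 = 3.44509 mm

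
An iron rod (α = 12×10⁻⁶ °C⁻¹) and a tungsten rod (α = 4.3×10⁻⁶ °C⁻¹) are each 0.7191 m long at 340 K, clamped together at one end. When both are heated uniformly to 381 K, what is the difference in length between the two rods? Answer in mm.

0.227 mm

ΔT = 41 K
iron: ΔL = 12×10⁻⁶ × 0.7191 m × 41 = 3.5380×10⁻⁴ m = 0.35380 mm
tungsten: ΔL = 4.3×10⁻⁶ × 0.7191 m × 41 = 1.2678×10⁻⁴ m = 0.12678 mm
difference = 0.35380 − 0.12678 = 0.22702 mm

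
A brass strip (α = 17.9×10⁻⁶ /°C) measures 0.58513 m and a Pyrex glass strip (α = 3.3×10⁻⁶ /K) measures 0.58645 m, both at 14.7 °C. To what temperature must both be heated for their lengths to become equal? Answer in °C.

T = 169.3 °C

Equal length when α₁L₁ΔT − α₂L₂ΔT = L₂ − L₁ = 1.32×10⁻³ m
α₁L₁ = 1.0473827×10⁻⁵, α₂L₂ = 1.935285×10⁻⁶ → Δ(αL) = 8.538542×10⁻⁶ m/K
ΔT = 1.32×10⁻³ / 8.538542×10⁻⁶ = 154.593 K, so T = 14.7 + 154.593 = 169.293 °C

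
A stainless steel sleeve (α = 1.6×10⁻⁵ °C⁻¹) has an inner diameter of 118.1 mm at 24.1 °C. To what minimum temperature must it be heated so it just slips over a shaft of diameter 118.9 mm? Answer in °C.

T = 447 °C

Required Δd = 118.9 − 118.1 = 0.8 mm
Δd = αd₀ΔT ⇒ ΔT = Δd/(αd₀) = 0.8 / (1.6×10⁻⁵ × 118.1) = 423.37 K
T_min = 24.1 + 423.37 = 447.47 °C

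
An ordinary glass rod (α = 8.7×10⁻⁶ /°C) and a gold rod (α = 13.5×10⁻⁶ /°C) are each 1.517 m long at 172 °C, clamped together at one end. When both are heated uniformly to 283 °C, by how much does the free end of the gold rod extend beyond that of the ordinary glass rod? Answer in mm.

0.808 mm

ΔT = 111 K
ordinary glass: ΔL = 8.7×10⁻⁶ × 1.517 m × 111 = 1.4650×10⁻³ m = 1.4650 mm
gold: ΔL = 13.5×10⁻⁶ × 1.517 m × 111 = 2.2732×10⁻³ m = 2.2732 mm
difference = 2.2732 − 1.4650 = 0.8082 mm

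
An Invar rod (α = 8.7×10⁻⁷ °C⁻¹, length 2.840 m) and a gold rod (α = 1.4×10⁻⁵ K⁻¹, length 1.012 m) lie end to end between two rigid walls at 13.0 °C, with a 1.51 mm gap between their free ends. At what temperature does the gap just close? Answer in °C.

α₁L₁ = 2.4708×10⁻⁶ m/K, α₂L₂ = 1.4168×10⁻⁵ m/K → total 1.66388×10⁻⁵ m/K
ΔT = g/(α₁L₁+α₂L₂) = 1.51×10⁻³ / 1.66388×10⁻⁵ = 90.75 K
T = 13.0 + 90.75 = 103.75 °C

T = 104 °C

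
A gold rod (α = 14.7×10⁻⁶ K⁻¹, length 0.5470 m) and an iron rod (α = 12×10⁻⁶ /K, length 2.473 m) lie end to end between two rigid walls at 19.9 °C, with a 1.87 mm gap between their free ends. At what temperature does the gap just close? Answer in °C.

T = 69.5 °C

α₁L₁ = 8.0409×10⁻⁶ m/K, α₂L₂ = 2.9676×10⁻⁵ m/K → total 3.77169×10⁻⁵ m/K
ΔT = g/(α₁L₁+α₂L₂) = 1.87×10⁻³ / 3.77169×10⁻⁵ = 49.580 K
T = 19.9 + 49.580 = 69.480 °C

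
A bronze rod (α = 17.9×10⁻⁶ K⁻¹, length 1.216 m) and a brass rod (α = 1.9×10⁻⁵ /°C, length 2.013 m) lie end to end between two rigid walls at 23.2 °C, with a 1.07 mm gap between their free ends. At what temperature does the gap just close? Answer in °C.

Gap closes when ΔL₁ + ΔL₂ = 1.07 mm = 1.07×10⁻³ m
(α₁L₁ + α₂L₂)ΔT = g
α₁L₁ + α₂L₂ = 17.9×10⁻⁶×1.216 + 1.9×10⁻⁵×2.013 = 6.00134×10⁻⁵ m/K
ΔT = 1.07×10⁻³ / 6.00134×10⁻⁵ = 17.829 K
T = 23.2 + 17.829 = 41.029 °C

T = 41.0 °C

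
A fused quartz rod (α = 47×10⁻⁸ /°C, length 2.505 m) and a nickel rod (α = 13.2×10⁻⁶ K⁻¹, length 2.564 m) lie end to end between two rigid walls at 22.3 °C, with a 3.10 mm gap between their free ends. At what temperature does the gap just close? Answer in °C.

T = 111 °C

Gap closes when ΔL₁ + ΔL₂ = 3.10 mm = 3.10×10⁻³ m
(α₁L₁ + α₂L₂)ΔT = g
α₁L₁ + α₂L₂ = 47×10⁻⁸×2.505 + 13.2×10⁻⁶×2.564 = 3.502215×10⁻⁵ m/K
ΔT = 3.10×10⁻³ / 3.502215×10⁻⁵ = 88.52 K
T = 22.3 + 88.52 = 110.82 °C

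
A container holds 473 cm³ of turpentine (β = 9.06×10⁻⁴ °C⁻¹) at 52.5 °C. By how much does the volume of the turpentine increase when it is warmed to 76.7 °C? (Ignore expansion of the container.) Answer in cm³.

ΔV = 10.4 cm³

|ΔT| = |76.7 − 52.5| = 24.2 K
ΔV = βV₀ΔT = (9.06×10⁻⁴)(473)(24.2) = 10.4 cm³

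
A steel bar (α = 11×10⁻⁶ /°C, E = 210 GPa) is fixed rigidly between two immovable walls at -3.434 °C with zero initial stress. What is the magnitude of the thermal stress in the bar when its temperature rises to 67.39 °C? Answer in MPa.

Fully constrained: the free strain ε = αΔT is blocked, so σ = Eε = EαΔT.
|ΔT| = 70.824 K
σ = 210×10⁹ × 11×10⁻⁶ × 70.824 = 1.64×10⁸ Pa

σ = 164 MPa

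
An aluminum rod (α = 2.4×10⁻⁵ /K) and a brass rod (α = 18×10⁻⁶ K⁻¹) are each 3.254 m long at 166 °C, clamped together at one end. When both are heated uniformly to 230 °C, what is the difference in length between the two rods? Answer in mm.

ΔT = 64 K
aluminum: ΔL = 2.4×10⁻⁵ × 3.254 m × 64 = 4.9981×10⁻³ m = 4.9981 mm
brass: ΔL = 18×10⁻⁶ × 3.254 m × 64 = 3.7486×10⁻³ m = 3.7486 mm
difference = 4.9981 − 3.7486 = 1.2495 mm

1.25 mm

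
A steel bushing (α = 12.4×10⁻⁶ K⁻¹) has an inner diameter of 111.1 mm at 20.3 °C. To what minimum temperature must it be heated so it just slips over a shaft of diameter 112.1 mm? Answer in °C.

T = 746 °C

Required Δd = 112.1 − 111.1 = 1.0 mm
Δd = αd₀ΔT ⇒ ΔT = Δd/(αd₀) = 1.0 / (12.4×10⁻⁶ × 111.1) = 725.88 K
T_min = 20.3 + 725.88 = 746.18 °C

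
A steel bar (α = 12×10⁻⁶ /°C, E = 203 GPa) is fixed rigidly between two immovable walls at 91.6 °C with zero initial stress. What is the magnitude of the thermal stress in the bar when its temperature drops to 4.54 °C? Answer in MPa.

Fully constrained: the free strain ε = αΔT is blocked, so σ = Eε = EαΔT.
|ΔT| = 87.06 K
σ = 203×10⁹ × 12×10⁻⁶ × 87.06 = 2.12×10⁸ Pa

σ = 212 MPa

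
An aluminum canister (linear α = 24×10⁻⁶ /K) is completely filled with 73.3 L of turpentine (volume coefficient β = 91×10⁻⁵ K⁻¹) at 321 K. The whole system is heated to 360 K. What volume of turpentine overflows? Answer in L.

The canister also expands: β_container ≈ 3α = 7.2×10⁻⁵ /K
Net overflow = V₀(β_liq − 3α_cont)ΔT
β − 3α = 9.10×10⁻⁴ − 7.2×10⁻⁵ = 8.38×10⁻⁴ /K; ΔT = 39 K
ΔV = 73.3 × 8.38×10⁻⁴ × 39 = 2.40 L

2.40 L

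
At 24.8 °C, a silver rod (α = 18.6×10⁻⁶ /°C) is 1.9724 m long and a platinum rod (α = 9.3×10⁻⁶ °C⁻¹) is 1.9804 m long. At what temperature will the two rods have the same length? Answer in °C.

T = 462.7 °C

Equal length when α₁L₁ΔT − α₂L₂ΔT = L₂ − L₁ = 8.00×10⁻³ m
α₁L₁ = 3.668664×10⁻⁵, α₂L₂ = 1.841772×10⁻⁵ → Δ(αL) = 1.826892×10⁻⁵ m/K
ΔT = 8.00×10⁻³ / 1.826892×10⁻⁵ = 437.902 K, so T = 24.8 + 437.902 = 462.702 °C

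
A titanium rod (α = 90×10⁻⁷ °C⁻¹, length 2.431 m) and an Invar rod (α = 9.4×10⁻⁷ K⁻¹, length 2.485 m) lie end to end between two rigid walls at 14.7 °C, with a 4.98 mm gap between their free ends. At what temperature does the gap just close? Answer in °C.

T = 220 °C

Gap closes when ΔL₁ + ΔL₂ = 4.98 mm = 4.98×10⁻³ m
(α₁L₁ + α₂L₂)ΔT = g
α₁L₁ + α₂L₂ = 90×10⁻⁷×2.431 + 9.4×10⁻⁷×2.485 = 2.42149×10⁻⁵ m/K
ΔT = 4.98×10⁻³ / 2.42149×10⁻⁵ = 205.66 K
T = 14.7 + 205.66 = 220.36 °C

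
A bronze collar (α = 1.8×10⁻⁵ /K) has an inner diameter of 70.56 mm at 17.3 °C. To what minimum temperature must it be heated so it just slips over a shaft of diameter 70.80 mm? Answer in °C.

T = 206 °C

Required Δd = 70.80 − 70.56 = 0.24 mm
Δd = αd₀ΔT ⇒ ΔT = Δd/(αd₀) = 0.24 / (1.8×10⁻⁵ × 70.56) = 188.96 K
T_min = 17.3 + 188.96 = 206.26 °C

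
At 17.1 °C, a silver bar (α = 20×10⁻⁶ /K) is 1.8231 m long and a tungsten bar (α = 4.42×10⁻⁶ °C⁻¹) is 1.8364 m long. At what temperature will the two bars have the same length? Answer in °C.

Equal length when α₁L₁ΔT − α₂L₂ΔT = L₂ − L₁ = 1.33×10⁻² m
α₁L₁ = 3.6462×10⁻⁵, α₂L₂ = 8.116888×10⁻⁶ → Δ(αL) = 2.8345112×10⁻⁵ m/K
ΔT = 1.33×10⁻² / 2.8345112×10⁻⁵ = 469.217 K, so T = 17.1 + 469.217 = 486.317 °C

T = 486.3 °C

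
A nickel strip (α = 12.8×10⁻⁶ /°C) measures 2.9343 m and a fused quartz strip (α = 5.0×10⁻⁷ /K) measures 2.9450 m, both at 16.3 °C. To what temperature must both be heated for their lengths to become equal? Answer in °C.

T = 312.8 °C

Equal length when α₁L₁ΔT − α₂L₂ΔT = L₂ − L₁ = 1.07×10⁻² m
α₁L₁ = 3.755904×10⁻⁵, α₂L₂ = 1.4725×10⁻⁶ → Δ(αL) = 3.608654×10⁻⁵ m/K
ΔT = 1.07×10⁻² / 3.608654×10⁻⁵ = 296.509 K, so T = 16.3 + 296.509 = 312.809 °C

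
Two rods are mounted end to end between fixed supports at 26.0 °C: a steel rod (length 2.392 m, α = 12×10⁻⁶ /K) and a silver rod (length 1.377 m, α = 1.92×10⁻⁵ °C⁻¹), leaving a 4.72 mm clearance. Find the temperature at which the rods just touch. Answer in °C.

T = 112 °C

α₁L₁ = 2.8704×10⁻⁵ m/K, α₂L₂ = 2.64384×10⁻⁵ m/K → total 5.51424×10⁻⁵ m/K
ΔT = g/(α₁L₁+α₂L₂) = 4.72×10⁻³ / 5.51424×10⁻⁵ = 85.60 K
T = 26.0 + 85.60 = 111.60 °C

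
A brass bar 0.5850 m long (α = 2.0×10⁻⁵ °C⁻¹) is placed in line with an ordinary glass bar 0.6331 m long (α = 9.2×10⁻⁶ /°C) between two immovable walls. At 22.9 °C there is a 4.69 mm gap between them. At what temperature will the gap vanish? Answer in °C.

T = 291 °C

α₁L₁ = 1.170×10⁻⁵ m/K, α₂L₂ = 5.82452×10⁻⁶ m/K → total 1.752452×10⁻⁵ m/K
ΔT = g/(α₁L₁+α₂L₂) = 4.69×10⁻³ / 1.752452×10⁻⁵ = 267.63 K
T = 22.9 + 267.63 = 290.53 °C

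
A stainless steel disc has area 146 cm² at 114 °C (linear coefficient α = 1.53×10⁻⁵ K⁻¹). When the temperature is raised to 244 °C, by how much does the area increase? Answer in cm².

Area coefficient ≈ 2α; |ΔT| = 130 K
ΔA = 2αA₀ΔT = 2(1.53×10⁻⁵)(146)(130) = 0.581 cm²

ΔA = 0.581 cm²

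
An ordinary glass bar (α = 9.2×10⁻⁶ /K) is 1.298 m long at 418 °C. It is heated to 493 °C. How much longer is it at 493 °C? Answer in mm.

|ΔT| = |493 − 418| = 75 K
ΔL = αL₀ΔT = (9.2×10⁻⁶)(1.298)(75) = 8.96×10⁻⁴ m

ΔL = 0.896 mm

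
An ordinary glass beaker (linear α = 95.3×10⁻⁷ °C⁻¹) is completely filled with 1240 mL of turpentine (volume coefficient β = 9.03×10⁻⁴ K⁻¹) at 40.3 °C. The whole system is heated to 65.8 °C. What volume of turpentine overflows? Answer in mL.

27.6 mL

The beaker also expands: β_container ≈ 3α = 2.859×10⁻⁵ /K
Net overflow = V₀(β_liq − 3α_cont)ΔT
β − 3α = 9.03×10⁻⁴ − 2.859×10⁻⁵ = 8.7441×10⁻⁴ /K; ΔT = 25.5 K
ΔV = 1240 × 8.7441×10⁻⁴ × 25.5 = 27.6 mL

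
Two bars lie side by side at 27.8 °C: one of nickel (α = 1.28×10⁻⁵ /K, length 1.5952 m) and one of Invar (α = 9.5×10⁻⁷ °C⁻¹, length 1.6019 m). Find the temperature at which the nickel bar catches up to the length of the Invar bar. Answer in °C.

T = 382.4 °C

L₁(1 + α₁ΔT) = L₂(1 + α₂ΔT) ⇒ ΔT = (L₂ − L₁)/(α₁L₁ − α₂L₂)
L₂ − L₁ = 1.6019 − 1.5952 = 6.70×10⁻³ m
α₁L₁ − α₂L₂ = 1.28×10⁻⁵×1.5952 − 9.5×10⁻⁷×1.6019 = 1.8896755×10⁻⁵ m/K
ΔT = 6.70×10⁻³ / 1.8896755×10⁻⁵ = 354.558 K
T = 27.8 + 354.558 = 382.358 °C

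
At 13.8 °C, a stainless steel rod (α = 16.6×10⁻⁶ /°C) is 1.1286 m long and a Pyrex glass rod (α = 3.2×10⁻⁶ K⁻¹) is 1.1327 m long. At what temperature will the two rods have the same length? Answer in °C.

L₁(1 + α₁ΔT) = L₂(1 + α₂ΔT) ⇒ ΔT = (L₂ − L₁)/(α₁L₁ − α₂L₂)
L₂ − L₁ = 1.1327 − 1.1286 = 4.10×10⁻³ m
α₁L₁ − α₂L₂ = 16.6×10⁻⁶×1.1286 − 3.2×10⁻⁶×1.1327 = 1.511012×10⁻⁵ m/K
ΔT = 4.10×10⁻³ / 1.511012×10⁻⁵ = 271.341 K
T = 13.8 + 271.341 = 285.141 °C

T = 285.1 °C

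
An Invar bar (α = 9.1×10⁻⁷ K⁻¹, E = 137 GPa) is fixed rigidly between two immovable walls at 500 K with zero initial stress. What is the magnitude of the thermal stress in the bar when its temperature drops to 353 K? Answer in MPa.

σ = 18.3 MPa

Fully constrained: the free strain ε = αΔT is blocked, so σ = Eε = EαΔT.
|ΔT| = 147 K
σ = 137×10⁹ × 9.1×10⁻⁷ × 147 = 1.83×10⁷ Pa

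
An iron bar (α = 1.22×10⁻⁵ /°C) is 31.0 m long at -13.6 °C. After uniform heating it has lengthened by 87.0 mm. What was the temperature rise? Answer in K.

ΔL = αL₀ΔT ⇒ ΔT = ΔL / (αL₀)
ΔT = 87.0×10⁻³ m / (1.22×10⁻⁵ × 31.0 m) = 230.04 K

ΔT = 230 K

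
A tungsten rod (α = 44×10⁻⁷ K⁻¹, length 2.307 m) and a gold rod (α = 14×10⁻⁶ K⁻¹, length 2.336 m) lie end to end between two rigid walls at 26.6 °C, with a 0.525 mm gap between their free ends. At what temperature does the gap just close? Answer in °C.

Gap closes when ΔL₁ + ΔL₂ = 0.525 mm = 5.25×10⁻⁴ m
(α₁L₁ + α₂L₂)ΔT = g
α₁L₁ + α₂L₂ = 44×10⁻⁷×2.307 + 14×10⁻⁶×2.336 = 4.28548×10⁻⁵ m/K
ΔT = 5.25×10⁻⁴ / 4.28548×10⁻⁵ = 12.251 K
T = 26.6 + 12.251 = 38.851 °C

T = 38.9 °C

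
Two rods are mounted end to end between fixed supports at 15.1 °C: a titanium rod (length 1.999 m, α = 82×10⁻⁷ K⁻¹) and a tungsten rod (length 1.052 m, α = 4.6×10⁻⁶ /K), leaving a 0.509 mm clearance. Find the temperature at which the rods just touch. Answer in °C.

Gap closes when ΔL₁ + ΔL₂ = 0.509 mm = 5.09×10⁻⁴ m
(α₁L₁ + α₂L₂)ΔT = g
α₁L₁ + α₂L₂ = 82×10⁻⁷×1.999 + 4.6×10⁻⁶×1.052 = 2.1231×10⁻⁵ m/K
ΔT = 5.09×10⁻⁴ / 2.1231×10⁻⁵ = 23.974 K
T = 15.1 + 23.974 = 39.074 °C

T = 39.1 °C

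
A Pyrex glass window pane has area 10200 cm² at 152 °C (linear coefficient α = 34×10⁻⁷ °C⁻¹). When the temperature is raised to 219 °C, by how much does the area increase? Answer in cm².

ΔA = 4.65 cm²

Area coefficient ≈ 2α; |ΔT| = 67 K
ΔA = 2αA₀ΔT = 2(34×10⁻⁷)(10200)(67) = 4.65 cm²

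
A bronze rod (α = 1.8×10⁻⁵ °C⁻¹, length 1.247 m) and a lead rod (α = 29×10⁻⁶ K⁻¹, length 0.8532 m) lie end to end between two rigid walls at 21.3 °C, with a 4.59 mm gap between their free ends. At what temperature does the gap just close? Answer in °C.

T = 119 °C

Gap closes when ΔL₁ + ΔL₂ = 4.59 mm = 4.59×10⁻³ m
(α₁L₁ + α₂L₂)ΔT = g
α₁L₁ + α₂L₂ = 1.8×10⁻⁵×1.247 + 29×10⁻⁶×0.8532 = 4.71888×10⁻⁵ m/K
ΔT = 4.59×10⁻³ / 4.71888×10⁻⁵ = 97.27 K
T = 21.3 + 97.27 = 118.57 °C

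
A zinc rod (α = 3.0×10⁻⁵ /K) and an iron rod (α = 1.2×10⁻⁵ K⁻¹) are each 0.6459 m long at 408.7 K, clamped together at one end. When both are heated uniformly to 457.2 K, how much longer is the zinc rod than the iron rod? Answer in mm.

ΔT = 48.5 K
zinc: ΔL = 3.0×10⁻⁵ × 0.6459 m × 48.5 = 9.3978×10⁻⁴ m = 0.93978 mm
iron: ΔL = 1.2×10⁻⁵ × 0.6459 m × 48.5 = 3.7591×10⁻⁴ m = 0.37591 mm
difference = 0.93978 − 0.37591 = 0.56387 mm

0.564 mm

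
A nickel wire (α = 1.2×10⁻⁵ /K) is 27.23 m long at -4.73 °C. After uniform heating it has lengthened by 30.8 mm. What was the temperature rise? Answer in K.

ΔL = αL₀ΔT ⇒ ΔT = ΔL / (αL₀)
ΔT = 30.8×10⁻³ m / (1.2×10⁻⁵ × 27.23 m) = 94.259 K

ΔT = 94.3 K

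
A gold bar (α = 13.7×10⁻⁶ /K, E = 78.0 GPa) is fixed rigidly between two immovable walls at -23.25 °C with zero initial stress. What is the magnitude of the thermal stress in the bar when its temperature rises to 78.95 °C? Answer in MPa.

σ = 109 MPa

Fully constrained: the free strain ε = αΔT is blocked, so σ = Eε = EαΔT.
|ΔT| = 102.20 K
σ = 78.0×10⁹ × 13.7×10⁻⁶ × 102.20 = 1.09×10⁸ Pa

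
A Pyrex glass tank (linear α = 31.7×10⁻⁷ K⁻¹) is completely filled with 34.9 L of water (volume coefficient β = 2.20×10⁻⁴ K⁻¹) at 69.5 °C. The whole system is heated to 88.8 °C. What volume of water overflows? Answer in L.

The tank also expands: β_container ≈ 3α = 9.51×10⁻⁶ /K
Net overflow = V₀(β_liq − 3α_cont)ΔT
β − 3α = 2.20×10⁻⁴ − 9.51×10⁻⁶ = 2.1049×10⁻⁴ /K; ΔT = 19.3 K
ΔV = 34.9 × 2.1049×10⁻⁴ × 19.3 = 0.142 L

0.142 L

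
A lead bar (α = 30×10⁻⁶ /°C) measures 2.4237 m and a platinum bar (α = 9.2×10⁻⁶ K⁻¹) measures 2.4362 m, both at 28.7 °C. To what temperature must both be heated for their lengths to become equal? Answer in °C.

T = 277.2 °C

Equal length when α₁L₁ΔT − α₂L₂ΔT = L₂ − L₁ = 1.25×10⁻² m
α₁L₁ = 7.2711×10⁻⁵, α₂L₂ = 2.241304×10⁻⁵ → Δ(αL) = 5.029796×10⁻⁵ m/K
ΔT = 1.25×10⁻² / 5.029796×10⁻⁵ = 248.519 K, so T = 28.7 + 248.519 = 277.219 °C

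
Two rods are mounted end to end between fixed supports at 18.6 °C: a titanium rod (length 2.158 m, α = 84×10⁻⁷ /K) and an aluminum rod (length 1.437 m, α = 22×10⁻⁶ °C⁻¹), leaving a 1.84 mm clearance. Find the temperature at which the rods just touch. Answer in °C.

α₁L₁ = 1.81272×10⁻⁵ m/K, α₂L₂ = 3.1614×10⁻⁵ m/K → total 4.97412×10⁻⁵ m/K
ΔT = g/(α₁L₁+α₂L₂) = 1.84×10⁻³ / 4.97412×10⁻⁵ = 36.991 K
T = 18.6 + 36.991 = 55.591 °C

T = 55.6 °C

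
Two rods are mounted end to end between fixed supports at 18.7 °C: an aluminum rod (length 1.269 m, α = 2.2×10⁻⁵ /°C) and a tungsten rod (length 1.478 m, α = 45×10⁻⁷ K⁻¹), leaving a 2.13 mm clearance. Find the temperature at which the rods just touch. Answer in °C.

Gap closes when ΔL₁ + ΔL₂ = 2.13 mm = 2.13×10⁻³ m
(α₁L₁ + α₂L₂)ΔT = g
α₁L₁ + α₂L₂ = 2.2×10⁻⁵×1.269 + 45×10⁻⁷×1.478 = 3.4569×10⁻⁵ m/K
ΔT = 2.13×10⁻³ / 3.4569×10⁻⁵ = 61.616 K
T = 18.7 + 61.616 = 80.316 °C

T = 80.3 °C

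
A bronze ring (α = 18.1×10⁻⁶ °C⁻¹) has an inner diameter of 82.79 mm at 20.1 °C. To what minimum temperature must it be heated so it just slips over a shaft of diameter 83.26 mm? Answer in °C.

Required Δd = 83.26 − 82.79 = 0.47 mm
Δd = αd₀ΔT ⇒ ΔT = Δd/(αd₀) = 0.47 / (18.1×10⁻⁶ × 82.79) = 313.65 K
T_min = 20.1 + 313.65 = 333.75 °C

T = 334 °C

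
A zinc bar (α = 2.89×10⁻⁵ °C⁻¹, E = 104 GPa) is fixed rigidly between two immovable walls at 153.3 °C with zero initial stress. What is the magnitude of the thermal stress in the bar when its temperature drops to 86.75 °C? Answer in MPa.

Fully constrained: the free strain ε = αΔT is blocked, so σ = Eε = EαΔT.
|ΔT| = 66.55 K
σ = 104×10⁹ × 2.89×10⁻⁵ × 66.55 = 2.00×10⁸ Pa

σ = 200 MPa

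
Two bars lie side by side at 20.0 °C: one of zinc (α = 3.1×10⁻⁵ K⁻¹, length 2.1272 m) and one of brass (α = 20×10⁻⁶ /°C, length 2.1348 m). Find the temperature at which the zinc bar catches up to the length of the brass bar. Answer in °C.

T = 346.9 °C

Equal length when α₁L₁ΔT − α₂L₂ΔT = L₂ − L₁ = 7.60×10⁻³ m
α₁L₁ = 6.59432×10⁻⁵, α₂L₂ = 4.2696×10⁻⁵ → Δ(αL) = 2.32472×10⁻⁵ m/K
ΔT = 7.60×10⁻³ / 2.32472×10⁻⁵ = 326.921 K, so T = 20.0 + 326.921 = 346.921 °C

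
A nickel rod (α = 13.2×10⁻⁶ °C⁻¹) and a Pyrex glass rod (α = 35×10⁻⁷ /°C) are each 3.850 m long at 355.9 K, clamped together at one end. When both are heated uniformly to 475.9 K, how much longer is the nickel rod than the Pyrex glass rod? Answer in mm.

4.48 mm

ΔT = 120.0 K
nickel: ΔL = 13.2×10⁻⁶ × 3.850 m × 120.0 = 6.0984×10⁻³ m = 6.0984 mm
Pyrex glass: ΔL = 35×10⁻⁷ × 3.850 m × 120.0 = 1.6170×10⁻³ m = 1.6170 mm
difference = 6.0984 − 1.6170 = 4.4814 mm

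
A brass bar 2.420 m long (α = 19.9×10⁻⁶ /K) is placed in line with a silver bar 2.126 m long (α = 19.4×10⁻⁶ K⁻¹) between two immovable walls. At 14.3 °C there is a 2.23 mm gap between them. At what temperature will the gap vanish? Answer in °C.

T = 39.2 °C

α₁L₁ = 4.8158×10⁻⁵ m/K, α₂L₂ = 4.12444×10⁻⁵ m/K → total 8.94024×10⁻⁵ m/K
ΔT = g/(α₁L₁+α₂L₂) = 2.23×10⁻³ / 8.94024×10⁻⁵ = 24.943 K
T = 14.3 + 24.943 = 39.243 °C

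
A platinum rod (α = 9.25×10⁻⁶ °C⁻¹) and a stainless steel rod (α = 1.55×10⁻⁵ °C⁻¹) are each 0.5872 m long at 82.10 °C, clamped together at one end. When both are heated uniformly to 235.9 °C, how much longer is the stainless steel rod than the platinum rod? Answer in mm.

0.564 mm

ΔT = 153.80 K
platinum: ΔL = 9.25×10⁻⁶ × 0.5872 m × 153.80 = 8.3538×10⁻⁴ m = 0.83538 mm
stainless steel: ΔL = 1.55×10⁻⁵ × 0.5872 m × 153.80 = 1.3998×10⁻³ m = 1.3998 mm
difference = 1.3998 − 0.83538 = 0.56442 mm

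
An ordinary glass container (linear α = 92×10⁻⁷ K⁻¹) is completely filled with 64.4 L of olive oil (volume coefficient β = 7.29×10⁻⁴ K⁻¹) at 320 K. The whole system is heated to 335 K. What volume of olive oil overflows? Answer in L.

0.678 L

The container also expands: β_container ≈ 3α = 2.76×10⁻⁵ /K
Net overflow = V₀(β_liq − 3α_cont)ΔT
β − 3α = 7.29×10⁻⁴ − 2.76×10⁻⁵ = 7.014×10⁻⁴ /K; ΔT = 15 K
ΔV = 64.4 × 7.014×10⁻⁴ × 15 = 0.678 L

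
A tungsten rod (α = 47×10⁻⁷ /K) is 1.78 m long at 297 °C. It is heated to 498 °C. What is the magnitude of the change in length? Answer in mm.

|ΔT| = |498 − 297| = 201 K
ΔL = αL₀ΔT = (47×10⁻⁷)(1.78)(201) = 1.68×10⁻³ m

ΔL = 1.68 mm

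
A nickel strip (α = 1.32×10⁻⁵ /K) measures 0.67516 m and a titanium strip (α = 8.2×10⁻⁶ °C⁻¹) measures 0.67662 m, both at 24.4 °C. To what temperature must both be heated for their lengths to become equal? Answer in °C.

T = 458.4 °C

Equal length when α₁L₁ΔT − α₂L₂ΔT = L₂ − L₁ = 1.46×10⁻³ m
α₁L₁ = 8.912112×10⁻⁶, α₂L₂ = 5.548284×10⁻⁶ → Δ(αL) = 3.363828×10⁻⁶ m/K
ΔT = 1.46×10⁻³ / 3.363828×10⁻⁶ = 434.029 K, so T = 24.4 + 434.029 = 458.429 °C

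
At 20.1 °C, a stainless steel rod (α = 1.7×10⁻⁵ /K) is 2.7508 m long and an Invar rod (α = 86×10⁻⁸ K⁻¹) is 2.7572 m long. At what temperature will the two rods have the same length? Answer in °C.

L₁(1 + α₁ΔT) = L₂(1 + α₂ΔT) ⇒ ΔT = (L₂ − L₁)/(α₁L₁ − α₂L₂)
L₂ − L₁ = 2.7572 − 2.7508 = 6.40×10⁻³ m
α₁L₁ − α₂L₂ = 1.7×10⁻⁵×2.7508 − 86×10⁻⁸×2.7572 = 4.4392408×10⁻⁵ m/K
ΔT = 6.40×10⁻³ / 4.4392408×10⁻⁵ = 144.169 K
T = 20.1 + 144.169 = 164.269 °C

T = 164.3 °C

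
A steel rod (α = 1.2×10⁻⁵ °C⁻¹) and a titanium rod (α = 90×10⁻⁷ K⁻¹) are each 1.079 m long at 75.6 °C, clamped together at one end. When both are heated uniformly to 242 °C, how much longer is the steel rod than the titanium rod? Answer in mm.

ΔT = 166.4 K
steel: ΔL = 1.2×10⁻⁵ × 1.079 m × 166.4 = 2.1545×10⁻³ m = 2.1545 mm
titanium: ΔL = 90×10⁻⁷ × 1.079 m × 166.4 = 1.6159×10⁻³ m = 1.6159 mm
difference = 2.1545 − 1.6159 = 0.5386 mm

0.539 mm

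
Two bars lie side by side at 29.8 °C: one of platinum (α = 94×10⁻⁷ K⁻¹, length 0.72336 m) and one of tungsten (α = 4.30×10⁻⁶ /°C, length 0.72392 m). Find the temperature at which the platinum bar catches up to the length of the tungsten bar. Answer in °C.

L₁(1 + α₁ΔT) = L₂(1 + α₂ΔT) ⇒ ΔT = (L₂ − L₁)/(α₁L₁ − α₂L₂)
L₂ − L₁ = 0.72392 − 0.72336 = 5.60×10⁻⁴ m
α₁L₁ − α₂L₂ = 94×10⁻⁷×0.72336 − 4.30×10⁻⁶×0.72392 = 3.686728×10⁻⁶ m/K
ΔT = 5.60×10⁻⁴ / 3.686728×10⁻⁶ = 151.896 K
T = 29.8 + 151.896 = 181.696 °C

T = 181.7 °C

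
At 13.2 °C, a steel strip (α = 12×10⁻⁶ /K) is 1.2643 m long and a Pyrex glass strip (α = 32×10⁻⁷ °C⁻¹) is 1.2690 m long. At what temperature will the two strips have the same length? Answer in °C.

Equal length when α₁L₁ΔT − α₂L₂ΔT = L₂ − L₁ = 4.70×10⁻³ m
α₁L₁ = 1.51716×10⁻⁵, α₂L₂ = 4.0608×10⁻⁶ → Δ(αL) = 1.11108×10⁻⁵ m/K
ΔT = 4.70×10⁻³ / 1.11108×10⁻⁵ = 423.012 K, so T = 13.2 + 423.012 = 436.212 °C

T = 436.2 °C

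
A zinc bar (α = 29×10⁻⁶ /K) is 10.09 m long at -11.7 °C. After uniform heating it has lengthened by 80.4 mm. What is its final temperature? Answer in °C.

ΔL = αL₀ΔT ⇒ ΔT = ΔL / (αL₀)
ΔT = 80.4×10⁻³ m / (29×10⁻⁶ × 10.09 m) = 274.77 K
T = -11.7 + 274.77 = 263.07 °C

T = 263 °C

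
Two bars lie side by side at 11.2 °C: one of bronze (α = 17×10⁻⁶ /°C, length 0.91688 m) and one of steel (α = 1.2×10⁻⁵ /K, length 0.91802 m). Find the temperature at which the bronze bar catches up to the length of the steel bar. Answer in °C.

L₁(1 + α₁ΔT) = L₂(1 + α₂ΔT) ⇒ ΔT = (L₂ − L₁)/(α₁L₁ − α₂L₂)
L₂ − L₁ = 0.91802 − 0.91688 = 1.14×10⁻³ m
α₁L₁ − α₂L₂ = 17×10⁻⁶×0.91688 − 1.2×10⁻⁵×0.91802 = 4.57072×10⁻⁶ m/K
ΔT = 1.14×10⁻³ / 4.57072×10⁻⁶ = 249.414 K
T = 11.2 + 249.414 = 260.614 °C

T = 260.6 °C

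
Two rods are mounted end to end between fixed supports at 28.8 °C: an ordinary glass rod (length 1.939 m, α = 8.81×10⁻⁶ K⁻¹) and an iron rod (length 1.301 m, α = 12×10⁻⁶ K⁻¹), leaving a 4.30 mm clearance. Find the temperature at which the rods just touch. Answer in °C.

T = 160 °C

α₁L₁ = 1.708259×10⁻⁵ m/K, α₂L₂ = 1.5612×10⁻⁵ m/K → total 3.269459×10⁻⁵ m/K
ΔT = g/(α₁L₁+α₂L₂) = 4.30×10⁻³ / 3.269459×10⁻⁵ = 131.52 K
T = 28.8 + 131.52 = 160.32 °C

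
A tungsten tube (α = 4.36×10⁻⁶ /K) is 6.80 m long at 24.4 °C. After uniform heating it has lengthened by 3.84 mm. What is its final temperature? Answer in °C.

T = 154 °C

ΔL = αL₀ΔT ⇒ ΔT = ΔL / (αL₀)
ΔT = 3.84×10⁻³ m / (4.36×10⁻⁶ × 6.80 m) = 129.52 K
T = 24.4 + 129.52 = 153.92 °C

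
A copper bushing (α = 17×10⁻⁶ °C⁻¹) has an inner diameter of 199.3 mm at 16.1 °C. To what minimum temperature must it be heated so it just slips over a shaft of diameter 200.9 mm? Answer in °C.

T = 488 °C

Required Δd = 200.9 − 199.3 = 1.6 mm
Δd = αd₀ΔT ⇒ ΔT = Δd/(αd₀) = 1.6 / (17×10⁻⁶ × 199.3) = 472.24 K
T_min = 16.1 + 472.24 = 488.34 °C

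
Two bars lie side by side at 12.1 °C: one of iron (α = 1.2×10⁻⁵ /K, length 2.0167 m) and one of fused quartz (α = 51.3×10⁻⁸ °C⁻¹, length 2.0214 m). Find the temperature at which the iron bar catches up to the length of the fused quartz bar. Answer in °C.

L₁(1 + α₁ΔT) = L₂(1 + α₂ΔT) ⇒ ΔT = (L₂ − L₁)/(α₁L₁ − α₂L₂)
L₂ − L₁ = 2.0214 − 2.0167 = 4.70×10⁻³ m
α₁L₁ − α₂L₂ = 1.2×10⁻⁵×2.0167 − 51.3×10⁻⁸×2.0214 = 2.31634218×10⁻⁵ m/K
ΔT = 4.70×10⁻³ / 2.31634218×10⁻⁵ = 202.906 K
T = 12.1 + 202.906 = 215.006 °C

T = 215.0 °C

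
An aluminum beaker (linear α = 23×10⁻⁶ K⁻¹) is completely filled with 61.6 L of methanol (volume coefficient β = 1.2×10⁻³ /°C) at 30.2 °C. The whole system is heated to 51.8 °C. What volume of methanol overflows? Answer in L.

The beaker also expands: β_container ≈ 3α = 6.9×10⁻⁵ /K
Net overflow = V₀(β_liq − 3α_cont)ΔT
β − 3α = 1.20×10⁻³ − 6.9×10⁻⁵ = 1.131×10⁻³ /K; ΔT = 21.6 K
ΔV = 61.6 × 1.131×10⁻³ × 21.6 = 1.50 L

1.50 L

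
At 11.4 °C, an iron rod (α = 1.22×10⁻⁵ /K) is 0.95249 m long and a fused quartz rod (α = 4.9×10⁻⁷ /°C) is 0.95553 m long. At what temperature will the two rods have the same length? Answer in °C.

L₁(1 + α₁ΔT) = L₂(1 + α₂ΔT) ⇒ ΔT = (L₂ − L₁)/(α₁L₁ − α₂L₂)
L₂ − L₁ = 0.95553 − 0.95249 = 3.04×10⁻³ m
α₁L₁ − α₂L₂ = 1.22×10⁻⁵×0.95249 − 4.9×10⁻⁷×0.95553 = 1.11521683×10⁻⁵ m/K
ΔT = 3.04×10⁻³ / 1.11521683×10⁻⁵ = 272.593 K
T = 11.4 + 272.593 = 283.993 °C

T = 284.0 °C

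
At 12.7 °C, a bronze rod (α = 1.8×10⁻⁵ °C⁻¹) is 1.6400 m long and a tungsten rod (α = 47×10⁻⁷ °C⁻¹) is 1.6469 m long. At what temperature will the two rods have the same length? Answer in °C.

T = 329.5 °C

Equal length when α₁L₁ΔT − α₂L₂ΔT = L₂ − L₁ = 6.90×10⁻³ m
α₁L₁ = 2.952×10⁻⁵, α₂L₂ = 7.74043×10⁻⁶ → Δ(αL) = 2.177957×10⁻⁵ m/K
ΔT = 6.90×10⁻³ / 2.177957×10⁻⁵ = 316.811 K, so T = 12.7 + 316.811 = 329.511 °C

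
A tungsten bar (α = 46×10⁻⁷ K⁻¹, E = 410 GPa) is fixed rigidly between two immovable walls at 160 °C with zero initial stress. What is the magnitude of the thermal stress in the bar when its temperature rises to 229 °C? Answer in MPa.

σ = 130 MPa

Fully constrained: the free strain ε = αΔT is blocked, so σ = Eε = EαΔT.
|ΔT| = 69 K
σ = 410×10⁹ × 46×10⁻⁷ × 69 = 1.30×10⁸ Pa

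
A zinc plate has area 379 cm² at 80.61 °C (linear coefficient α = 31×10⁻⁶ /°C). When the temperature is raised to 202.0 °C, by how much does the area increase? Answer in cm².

Area coefficient ≈ 2α; |ΔT| = 121.39 K
ΔA = 2αA₀ΔT = 2(31×10⁻⁶)(379)(121.39) = 2.85 cm²

ΔA = 2.85 cm²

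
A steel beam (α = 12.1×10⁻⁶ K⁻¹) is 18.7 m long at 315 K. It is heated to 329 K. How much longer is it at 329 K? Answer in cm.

|ΔT| = |329 − 315| = 14 K
ΔL = αL₀ΔT = (12.1×10⁻⁶)(18.7)(14) = 3.17×10⁻³ m

ΔL = 0.317 cm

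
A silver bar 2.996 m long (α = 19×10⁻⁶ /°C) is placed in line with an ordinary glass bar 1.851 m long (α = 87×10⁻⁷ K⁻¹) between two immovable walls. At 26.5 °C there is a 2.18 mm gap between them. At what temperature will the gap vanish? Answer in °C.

Gap closes when ΔL₁ + ΔL₂ = 2.18 mm = 2.18×10⁻³ m
(α₁L₁ + α₂L₂)ΔT = g
α₁L₁ + α₂L₂ = 19×10⁻⁶×2.996 + 87×10⁻⁷×1.851 = 7.30277×10⁻⁵ m/K
ΔT = 2.18×10⁻³ / 7.30277×10⁻⁵ = 29.852 K
T = 26.5 + 29.852 = 56.352 °C

T = 56.4 °C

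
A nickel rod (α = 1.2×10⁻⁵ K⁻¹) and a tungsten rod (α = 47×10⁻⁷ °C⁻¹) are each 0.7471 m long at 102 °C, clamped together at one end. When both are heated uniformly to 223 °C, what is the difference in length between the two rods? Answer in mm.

0.660 mm

ΔT = 121 K
nickel: ΔL = 1.2×10⁻⁵ × 0.7471 m × 121 = 1.0848×10⁻³ m = 1.0848 mm
tungsten: ΔL = 47×10⁻⁷ × 0.7471 m × 121 = 4.2488×10⁻⁴ m = 0.42488 mm
difference = 1.0848 − 0.42488 = 0.65992 mm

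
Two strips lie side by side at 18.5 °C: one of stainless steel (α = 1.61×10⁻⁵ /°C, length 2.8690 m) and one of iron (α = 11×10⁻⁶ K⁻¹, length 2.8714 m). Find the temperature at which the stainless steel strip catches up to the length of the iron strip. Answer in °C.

T = 182.8 °C

Equal length when α₁L₁ΔT − α₂L₂ΔT = L₂ − L₁ = 2.40×10⁻³ m
α₁L₁ = 4.61909×10⁻⁵, α₂L₂ = 3.15854×10⁻⁵ → Δ(αL) = 1.46055×10⁻⁵ m/K
ΔT = 2.40×10⁻³ / 1.46055×10⁻⁵ = 164.322 K, so T = 18.5 + 164.322 = 182.822 °C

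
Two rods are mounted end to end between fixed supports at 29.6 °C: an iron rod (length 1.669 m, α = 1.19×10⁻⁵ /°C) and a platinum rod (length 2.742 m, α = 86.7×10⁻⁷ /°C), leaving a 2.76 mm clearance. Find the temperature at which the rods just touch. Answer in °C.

T = 92.9 °C

α₁L₁ = 1.98611×10⁻⁵ m/K, α₂L₂ = 2.377314×10⁻⁵ m/K → total 4.363424×10⁻⁵ m/K
ΔT = g/(α₁L₁+α₂L₂) = 2.76×10⁻³ / 4.363424×10⁻⁵ = 63.253 K
T = 29.6 + 63.253 = 92.853 °C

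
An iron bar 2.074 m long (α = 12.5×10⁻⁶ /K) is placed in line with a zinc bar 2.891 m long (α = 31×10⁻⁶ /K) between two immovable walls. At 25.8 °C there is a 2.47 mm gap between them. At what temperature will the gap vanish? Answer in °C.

T = 47.2 °C

α₁L₁ = 2.5925×10⁻⁵ m/K, α₂L₂ = 8.9621×10⁻⁵ m/K → total 1.15546×10⁻⁴ m/K
ΔT = g/(α₁L₁+α₂L₂) = 2.47×10⁻³ / 1.15546×10⁻⁴ = 21.377 K
T = 25.8 + 21.377 = 47.177 °C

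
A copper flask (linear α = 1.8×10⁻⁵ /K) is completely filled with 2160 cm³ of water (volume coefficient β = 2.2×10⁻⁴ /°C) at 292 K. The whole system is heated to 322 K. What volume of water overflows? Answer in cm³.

10.8 cm³

The flask also expands: β_container ≈ 3α = 5.4×10⁻⁵ /K
Net overflow = V₀(β_liq − 3α_cont)ΔT
β − 3α = 2.20×10⁻⁴ − 5.4×10⁻⁵ = 1.66×10⁻⁴ /K; ΔT = 30 K
ΔV = 2160 × 1.66×10⁻⁴ × 30 = 10.8 cm³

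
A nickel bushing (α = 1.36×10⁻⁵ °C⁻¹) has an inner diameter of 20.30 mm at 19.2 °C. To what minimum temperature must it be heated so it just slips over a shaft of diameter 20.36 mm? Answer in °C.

Required Δd = 20.36 − 20.30 = 0.06 mm
Δd = αd₀ΔT ⇒ ΔT = Δd/(αd₀) = 0.06 / (1.36×10⁻⁵ × 20.30) = 217.33 K
T_min = 19.2 + 217.33 = 236.53 °C

T = 237 °C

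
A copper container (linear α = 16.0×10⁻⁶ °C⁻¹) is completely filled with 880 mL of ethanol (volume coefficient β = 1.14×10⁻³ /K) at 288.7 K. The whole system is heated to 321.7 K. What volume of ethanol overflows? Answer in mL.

31.7 mL

The container also expands: β_container ≈ 3α = 4.8×10⁻⁵ /K
Net overflow = V₀(β_liq − 3α_cont)ΔT
β − 3α = 1.14×10⁻³ − 4.8×10⁻⁵ = 1.092×10⁻³ /K; ΔT = 33.0 K
ΔV = 880 × 1.092×10⁻³ × 33.0 = 31.7 mL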